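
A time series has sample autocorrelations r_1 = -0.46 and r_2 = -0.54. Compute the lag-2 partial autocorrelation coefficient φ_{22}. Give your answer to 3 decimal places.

-0.953

φ_{22} = (r_2 − r_1²) / (1 − r_1²)
r_1² = (-0.46)² = 0.2116
Numerator = -0.54 − 0.2116 = -0.7516; denominator = 1 − 0.2116 = 0.7884
φ_{22} = -0.7516 / 0.7884 = -0.953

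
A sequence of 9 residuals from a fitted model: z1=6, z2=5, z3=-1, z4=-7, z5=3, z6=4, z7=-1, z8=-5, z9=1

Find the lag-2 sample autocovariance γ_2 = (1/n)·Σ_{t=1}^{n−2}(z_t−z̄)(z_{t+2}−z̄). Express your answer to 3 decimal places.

-10.612

Mean z̄ = (6 + 5 − 1 − 7 + 3 + 4 − 1 − 5 + 1)/9 = 0.5556
Σ_{t=1}^{7}(z_t−z̄)(z_{t+2}−z̄) = -95.5062
γ_2 = -95.5062 / 9 = -10.612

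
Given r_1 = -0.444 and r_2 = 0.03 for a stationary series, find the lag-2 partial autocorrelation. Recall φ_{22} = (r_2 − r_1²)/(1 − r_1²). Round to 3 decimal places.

-0.208

φ_{22} = (r_2 − r_1²) / (1 − r_1²)
r_1² = (-0.444)² = 0.197136
Numerator = 0.03 − 0.1971 = -0.1671; denominator = 1 − 0.1971 = 0.8029
φ_{22} = -0.1671 / 0.8029 = -0.208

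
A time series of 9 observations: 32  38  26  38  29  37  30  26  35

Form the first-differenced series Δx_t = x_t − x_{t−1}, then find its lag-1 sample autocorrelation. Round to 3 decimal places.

First differences Δx: 6, -12, 12, -9, 8, -7, -4, 9
Mean of differences = 0.3750
Numerator Σ(Δx_t−Δx̄)(Δx_{t+1}−Δx̄) = -455.6406
Denominator Σ(Δx_t−Δx̄)² = 613.8750
r_1(Δx) = -455.6406 / 613.8750 = -0.742

-0.742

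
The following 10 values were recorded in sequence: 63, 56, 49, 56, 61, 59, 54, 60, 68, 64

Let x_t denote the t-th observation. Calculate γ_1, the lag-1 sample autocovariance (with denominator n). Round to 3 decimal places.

Mean x̄ = (63 + 56 + 49 + 56 + 61 + 59 + 54 + 60 + 68 + 64)/10 = 59.0000
Σ_{t=1}^{9}(x_t−x̄)(x_{t+1}−x̄) = 91.0000
γ_1 = 91.0000 / 10 = 9.100

9.100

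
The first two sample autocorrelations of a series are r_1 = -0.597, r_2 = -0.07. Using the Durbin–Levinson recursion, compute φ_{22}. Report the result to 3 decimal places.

-0.663

φ_{22} = (r_2 − r_1²) / (1 − r_1²)
r_1² = (-0.597)² = 0.356409
Numerator = -0.07 − 0.3564 = -0.4264; denominator = 1 − 0.3564 = 0.6436
φ_{22} = -0.4264 / 0.6436 = -0.663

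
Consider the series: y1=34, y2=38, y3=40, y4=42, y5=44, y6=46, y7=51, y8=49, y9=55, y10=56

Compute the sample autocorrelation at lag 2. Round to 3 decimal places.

0.375

Mean ȳ = (34 + 38 + 40 + 42 + 44 + 46 + 51 + 49 + 55 + 56)/10 = 45.5000
Numerator Σ_{t=1}^{8}(y_t−ȳ)(y_{t+2}−ȳ) = 178.5000
Denominator Σ(y_t−ȳ)² = 476.5000
r_2 = 178.5000 / 476.5000 = 0.375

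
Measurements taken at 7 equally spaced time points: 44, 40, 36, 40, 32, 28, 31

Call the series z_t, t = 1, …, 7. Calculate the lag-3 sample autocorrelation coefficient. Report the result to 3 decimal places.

Mean z̄ = (44 + 40 + 36 + 40 + 32 + 28 + 31)/7 = 35.8571
Deviations from mean: 8.1429, 4.1429, 0.1429, 4.1429, -3.8571, -7.8571, -4.8571
Σ(z_t−z̄)(z_{t+3}−z̄) = (33.7347) + (-15.9796) + (-1.1224) + (-20.1224) = -3.4898
Denominator Σ(z_t−z̄)² = 200.8571
r_3 = -3.4898 / 200.8571 = -0.017

-0.017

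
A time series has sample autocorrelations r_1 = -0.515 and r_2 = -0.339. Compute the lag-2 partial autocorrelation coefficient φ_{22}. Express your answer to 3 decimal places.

φ_{22} = (r_2 − r_1²) / (1 − r_1²)
r_1² = (-0.515)² = 0.265225
Numerator = -0.339 − 0.2652 = -0.6042; denominator = 1 − 0.2652 = 0.7348
φ_{22} = -0.6042 / 0.7348 = -0.822

-0.822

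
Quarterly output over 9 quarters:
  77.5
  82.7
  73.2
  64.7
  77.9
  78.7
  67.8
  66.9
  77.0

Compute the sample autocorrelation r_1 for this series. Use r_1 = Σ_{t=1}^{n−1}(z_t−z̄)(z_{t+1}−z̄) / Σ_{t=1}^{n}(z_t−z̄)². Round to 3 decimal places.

0.022

Mean z̄ = (77.5 + 82.7 + 73.2 + 64.7 + 77.9 + 78.7 + 67.8 + 66.9 + 77.0)/9 = 74.0444
Numerator Σ_{t=1}^{8}(z_t−z̄)(z_{t+1}−z̄) = 6.8391
Denominator Σ(z_t−z̄)² = 310.2022
r_1 = 6.8391 / 310.2022 = 0.022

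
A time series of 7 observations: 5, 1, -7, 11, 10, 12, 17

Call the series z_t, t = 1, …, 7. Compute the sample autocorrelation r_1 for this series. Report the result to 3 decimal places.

0.303

Mean z̄ = (5 + 1 − 7 + 11 + 10 + 12 + 17)/7 = 7.0000
Deviations from mean: -2.0000, -6.0000, -14.0000, 4.0000, 3.0000, 5.0000, 10.0000
Σ(z_t−z̄)(z_{t+1}−z̄) = (12.0000) + (84.0000) + (-56.0000) + (12.0000) + (15.0000) + (50.0000) = 117.0000
Denominator Σ(z_t−z̄)² = 386.0000
r_1 = 117.0000 / 386.0000 = 0.303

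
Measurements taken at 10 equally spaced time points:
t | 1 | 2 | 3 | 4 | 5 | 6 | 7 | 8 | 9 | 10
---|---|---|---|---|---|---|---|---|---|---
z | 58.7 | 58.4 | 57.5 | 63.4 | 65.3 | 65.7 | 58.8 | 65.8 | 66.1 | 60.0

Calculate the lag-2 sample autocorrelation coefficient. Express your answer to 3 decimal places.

Mean z̄ = (58.7 + 58.4 + 57.5 + 63.4 + 65.3 + 65.7 + 58.8 + 65.8 + 66.1 + 60.0)/10 = 61.9700
Numerator Σ_{t=1}^{8}(z_t−z̄)(z_{t+2}−z̄) = -16.9468
Denominator Σ(z_t−z̄)² = 116.1210
r_2 = -16.9468 / 116.1210 = -0.146

-0.146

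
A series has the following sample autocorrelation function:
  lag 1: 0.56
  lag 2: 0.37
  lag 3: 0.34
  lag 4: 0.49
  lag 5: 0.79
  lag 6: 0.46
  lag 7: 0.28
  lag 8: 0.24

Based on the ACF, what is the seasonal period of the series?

The largest autocorrelation is r_5 = 0.79; the remaining lags stay at or below 0.56. The elevated value at lag 1 (0.56), dropping to 0.37 at lag 2, reflects decaying short-term dependence rather than seasonality.
The dominant spike at lag 5 indicates a seasonal period of 5.

5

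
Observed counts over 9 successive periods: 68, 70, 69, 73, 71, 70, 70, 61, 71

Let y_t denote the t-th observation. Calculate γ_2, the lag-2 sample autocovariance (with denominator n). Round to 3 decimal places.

Mean ȳ = (68 + 70 + 69 + 73 + 71 + 70 + 70 + 61 + 71)/9 = 69.2222
Σ_{t=1}^{7}(y_t−ȳ)(y_{t+2}−ȳ) = 2.1235
γ_2 = 2.1235 / 9 = 0.236

0.236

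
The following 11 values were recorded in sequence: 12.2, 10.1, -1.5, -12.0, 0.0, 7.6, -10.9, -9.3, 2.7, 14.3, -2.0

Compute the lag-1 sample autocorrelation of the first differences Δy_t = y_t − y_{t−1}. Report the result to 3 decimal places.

-0.065

First differences Δy: -2.1, -11.6, -10.5, 12.0, 7.6, -18.5, 1.6, 12.0, 11.6, -16.3
Mean of differences = -1.4200
Numerator Σ(Δy_t−Δȳ)(Δy_{t+1}−Δȳ) = -85.5724
Denominator Σ(Δy_t−Δȳ)² = 1319.8760
r_1(Δy) = -85.5724 / 1319.8760 = -0.065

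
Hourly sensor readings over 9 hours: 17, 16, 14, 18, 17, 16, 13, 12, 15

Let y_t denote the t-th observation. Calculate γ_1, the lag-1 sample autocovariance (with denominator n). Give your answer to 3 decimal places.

1.062

Mean ȳ = (17 + 16 + 14 + 18 + 17 + 16 + 13 + 12 + 15)/9 = 15.3333
Σ_{t=1}^{8}(y_t−ȳ)(y_{t+1}−ȳ) = 9.5556
γ_1 = 9.5556 / 9 = 1.062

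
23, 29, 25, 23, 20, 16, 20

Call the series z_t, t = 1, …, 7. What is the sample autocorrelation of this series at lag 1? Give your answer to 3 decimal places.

Mean z̄ = (23 + 29 + 25 + 23 + 20 + 16 + 20)/7 = 22.2857
Numerator Σ_{t=1}^{6}(z_t−z̄)(z_{t+1}−z̄) = 52.0612
Denominator Σ(z_t−z̄)² = 103.4286
r_1 = 52.0612 / 103.4286 = 0.503

0.503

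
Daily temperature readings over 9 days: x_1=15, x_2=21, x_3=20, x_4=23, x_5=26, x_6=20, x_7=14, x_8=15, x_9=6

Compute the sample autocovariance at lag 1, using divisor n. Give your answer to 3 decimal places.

Mean x̄ = (15 + 21 + 20 + 23 + 26 + 20 + 14 + 15 + 6)/9 = 17.7778
Σ_{t=1}^{8}(x_t−x̄)(x_{t+1}−x̄) = 105.8395
γ_1 = 105.8395 / 9 = 11.760

11.760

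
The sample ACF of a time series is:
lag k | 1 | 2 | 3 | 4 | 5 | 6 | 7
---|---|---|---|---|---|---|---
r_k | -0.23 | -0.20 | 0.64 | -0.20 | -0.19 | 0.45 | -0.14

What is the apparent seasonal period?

3

The largest autocorrelation is r_3 = 0.64, with a weaker echo at lag 6 (0.45); the remaining lags stay at or below -0.14.
The dominant spike at lag 3 indicates a seasonal period of 3.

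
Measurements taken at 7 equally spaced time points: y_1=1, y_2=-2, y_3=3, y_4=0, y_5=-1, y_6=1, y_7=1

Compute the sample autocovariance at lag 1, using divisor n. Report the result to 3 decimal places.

Mean ȳ = (1 − 2 + 3 + 0 − 1 + 1 + 1)/7 = 0.4286
Deviations: 0.5714, -2.4286, 2.5714, -0.4286, -1.4286, 0.5714, 0.5714
Σ_{t=1}^{6}(y_t−ȳ)(y_{t+1}−ȳ) = -8.6122
γ_1 = -8.6122 / 7 = -1.230

-1.230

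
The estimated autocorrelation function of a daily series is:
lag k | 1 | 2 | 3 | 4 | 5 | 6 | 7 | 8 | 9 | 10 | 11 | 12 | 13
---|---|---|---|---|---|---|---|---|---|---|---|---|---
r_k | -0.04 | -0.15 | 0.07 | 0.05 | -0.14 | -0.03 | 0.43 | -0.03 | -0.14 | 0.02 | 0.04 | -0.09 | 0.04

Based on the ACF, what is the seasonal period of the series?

7

The largest autocorrelation is r_7 = 0.43; the remaining lags stay at or below 0.07.
The dominant spike at lag 7 indicates a seasonal period of 7.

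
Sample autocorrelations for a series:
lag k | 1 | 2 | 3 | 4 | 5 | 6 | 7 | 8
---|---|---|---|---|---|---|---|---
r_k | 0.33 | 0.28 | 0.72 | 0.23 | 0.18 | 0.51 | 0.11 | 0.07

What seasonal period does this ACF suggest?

3

The largest autocorrelation is r_3 = 0.72, with a weaker echo at lag 6 (0.51); the remaining lags stay at or below 0.33. The elevated value at lag 1 (0.33), dropping to 0.28 at lag 2, reflects decaying short-term dependence rather than seasonality.
The dominant spike at lag 3 indicates a seasonal period of 3.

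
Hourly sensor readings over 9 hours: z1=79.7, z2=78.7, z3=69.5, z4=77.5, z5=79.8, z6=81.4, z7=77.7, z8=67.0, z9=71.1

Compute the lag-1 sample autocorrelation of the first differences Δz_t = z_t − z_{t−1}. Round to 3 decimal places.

-0.226

First differences Δz: -1.0, -9.2, 8.0, 2.3, 1.6, -3.7, -10.7, 4.1
Mean of differences = -1.0750
Numerator Σ(Δz_t−Δz̄)(Δz_{t+1}−Δz̄) = -66.2531
Denominator Σ(Δz_t−Δz̄)² = 293.2350
r_1(Δz) = -66.2531 / 293.2350 = -0.226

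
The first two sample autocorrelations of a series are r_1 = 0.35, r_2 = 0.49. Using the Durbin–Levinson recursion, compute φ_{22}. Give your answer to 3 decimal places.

φ_{22} = (r_2 − r_1²) / (1 − r_1²)
r_1² = (0.35)² = 0.1225
Numerator = 0.49 − 0.1225 = 0.3675; denominator = 1 − 0.1225 = 0.8775
φ_{22} = 0.3675 / 0.8775 = 0.419

0.419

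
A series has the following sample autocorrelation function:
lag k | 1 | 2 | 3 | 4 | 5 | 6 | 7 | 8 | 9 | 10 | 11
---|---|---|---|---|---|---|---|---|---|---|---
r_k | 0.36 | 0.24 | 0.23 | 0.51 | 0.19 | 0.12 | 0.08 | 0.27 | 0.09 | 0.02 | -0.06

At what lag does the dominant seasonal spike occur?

The largest autocorrelation is r_4 = 0.51; the remaining lags stay at or below 0.36. The elevated value at lag 1 (0.36), dropping to 0.24 at lag 2, reflects decaying short-term dependence rather than seasonality.
The dominant spike at lag 4 indicates a seasonal period of 4.

4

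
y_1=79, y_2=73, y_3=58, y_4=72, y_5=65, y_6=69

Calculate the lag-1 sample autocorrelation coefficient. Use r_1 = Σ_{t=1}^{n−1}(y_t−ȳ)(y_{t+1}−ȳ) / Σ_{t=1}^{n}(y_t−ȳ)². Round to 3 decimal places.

-0.178

Mean ȳ = (79 + 73 + 58 + 72 + 65 + 69)/6 = 69.3333
Numerator Σ_{t=1}^{5}(y_t−ȳ)(y_{t+1}−ȳ) = -46.4444
Denominator Σ(y_t−ȳ)² = 261.3333
r_1 = -46.4444 / 261.3333 = -0.178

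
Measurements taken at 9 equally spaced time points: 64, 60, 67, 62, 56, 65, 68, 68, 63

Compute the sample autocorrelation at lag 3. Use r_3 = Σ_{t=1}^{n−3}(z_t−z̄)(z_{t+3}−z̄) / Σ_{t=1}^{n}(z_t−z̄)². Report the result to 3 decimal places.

Mean z̄ = (64 + 60 + 67 + 62 + 56 + 65 + 68 + 68 + 63)/9 = 63.6667
Σ(z_t−z̄)(z_{t+3}−z̄) = (-0.5556) + (28.1111) + (4.4444) + (-7.2222) + (-33.2222) + (-0.8889) = -9.3333
Denominator Σ(z_t−z̄)² = 126.0000
r_3 = -9.3333 / 126.0000 = -0.074

-0.074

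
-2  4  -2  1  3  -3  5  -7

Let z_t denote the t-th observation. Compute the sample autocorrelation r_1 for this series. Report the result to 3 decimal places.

Mean z̄ = (-2 + 4 − 2 + 1 + 3 − 3 + 5 − 7)/8 = -0.1250
Deviations from mean: -1.8750, 4.1250, -1.8750, 1.1250, 3.1250, -2.8750, 5.1250, -6.8750
Σ(z_t−z̄)(z_{t+1}−z̄) = (-7.7344) + (-7.7344) + (-2.1094) + (3.5156) + (-8.9844) + (-14.7344) + (-35.2344) = -73.0156
Denominator Σ(z_t−z̄)² = 116.8750
r_1 = -73.0156 / 116.8750 = -0.625

-0.625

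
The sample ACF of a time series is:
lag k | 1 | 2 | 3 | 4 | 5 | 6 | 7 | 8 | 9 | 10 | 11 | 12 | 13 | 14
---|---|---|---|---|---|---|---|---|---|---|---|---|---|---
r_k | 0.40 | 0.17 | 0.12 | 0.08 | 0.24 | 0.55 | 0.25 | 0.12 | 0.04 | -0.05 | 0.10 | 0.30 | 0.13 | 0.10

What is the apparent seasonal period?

6

The largest autocorrelation is r_6 = 0.55; the remaining lags stay at or below 0.40. The elevated value at lag 1 (0.40), dropping to 0.17 at lag 2, reflects decaying short-term dependence rather than seasonality.
The dominant spike at lag 6 indicates a seasonal period of 6.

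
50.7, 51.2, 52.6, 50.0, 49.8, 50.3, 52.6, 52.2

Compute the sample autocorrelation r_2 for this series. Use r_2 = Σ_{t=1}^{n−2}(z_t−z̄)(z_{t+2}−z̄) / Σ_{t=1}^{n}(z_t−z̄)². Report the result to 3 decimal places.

-0.479

Mean z̄ = (50.7 + 51.2 + 52.6 + 50.0 + 49.8 + 50.3 + 52.6 + 52.2)/8 = 51.1750
Deviations from mean: -0.4750, 0.0250, 1.4250, -1.1750, -1.3750, -0.8750, 1.4250, 1.0250
Numerator Σ_{t=1}^{6}(z_t−z̄)(z_{t+2}−z̄) = -4.4938
Denominator Σ(z_t−z̄)² = 9.3750
r_2 = -4.4938 / 9.3750 = -0.479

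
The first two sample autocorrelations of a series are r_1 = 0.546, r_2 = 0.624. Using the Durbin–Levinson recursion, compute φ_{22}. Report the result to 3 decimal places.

0.464

φ_{22} = (r_2 − r_1²) / (1 − r_1²)
r_1² = (0.546)² = 0.298116
Numerator = 0.624 − 0.2981 = 0.3259; denominator = 1 − 0.2981 = 0.7019
φ_{22} = 0.3259 / 0.7019 = 0.464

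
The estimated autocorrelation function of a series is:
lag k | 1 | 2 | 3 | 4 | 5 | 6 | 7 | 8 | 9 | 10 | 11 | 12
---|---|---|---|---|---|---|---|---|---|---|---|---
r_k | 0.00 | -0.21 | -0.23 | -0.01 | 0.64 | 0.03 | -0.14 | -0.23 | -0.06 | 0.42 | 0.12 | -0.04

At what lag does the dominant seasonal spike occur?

The largest autocorrelation is r_5 = 0.64, with a weaker echo at lag 10 (0.42); the remaining lags stay at or below 0.12.
The dominant spike at lag 5 indicates a seasonal period of 5.

5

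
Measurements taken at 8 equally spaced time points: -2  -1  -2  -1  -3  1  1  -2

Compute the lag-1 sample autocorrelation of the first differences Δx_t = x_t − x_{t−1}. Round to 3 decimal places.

First differences Δx: 1, -1, 1, -2, 4, 0, -3
Mean of differences = 0.0000
Numerator Σ(Δx_t−Δx̄)(Δx_{t+1}−Δx̄) = -12.0000
Denominator Σ(Δx_t−Δx̄)² = 32.0000
r_1(Δx) = -12.0000 / 32.0000 = -0.375

-0.375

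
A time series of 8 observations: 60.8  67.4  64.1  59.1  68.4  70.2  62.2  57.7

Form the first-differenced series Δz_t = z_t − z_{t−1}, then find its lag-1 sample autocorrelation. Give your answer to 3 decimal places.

-0.063

First differences Δz: 6.6, -3.3, -5.0, 9.3, 1.8, -8.0, -4.5
Mean of differences = -0.4429
Numerator Σ(Δz_t−Δz̄)(Δz_{t+1}−Δz̄) = -15.9390
Denominator Σ(Δz_t−Δz̄)² = 252.0571
r_1(Δz) = -15.9390 / 252.0571 = -0.063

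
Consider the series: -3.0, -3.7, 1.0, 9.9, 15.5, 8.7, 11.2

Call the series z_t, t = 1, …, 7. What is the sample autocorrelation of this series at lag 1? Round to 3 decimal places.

0.570

Mean z̄ = (-3.0 − 3.7 + 1.0 + 9.9 + 15.5 + 8.7 + 11.2)/7 = 5.6571
Σ(z_t−z̄)(z_{t+1}−z̄) = (81.0061) + (43.5776) + (-19.7596) + (41.7618) + (29.9504) + (16.8661) = 193.4024
Denominator Σ(z_t−z̄)² = 339.0571
r_1 = 193.4024 / 339.0571 = 0.570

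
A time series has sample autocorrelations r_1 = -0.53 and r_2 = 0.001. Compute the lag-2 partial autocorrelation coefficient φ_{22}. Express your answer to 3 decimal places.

-0.389

φ_{22} = (r_2 − r_1²) / (1 − r_1²)
r_1² = (-0.53)² = 0.2809
Numerator = 0.001 − 0.2809 = -0.2799; denominator = 1 − 0.2809 = 0.7191
φ_{22} = -0.2799 / 0.7191 = -0.389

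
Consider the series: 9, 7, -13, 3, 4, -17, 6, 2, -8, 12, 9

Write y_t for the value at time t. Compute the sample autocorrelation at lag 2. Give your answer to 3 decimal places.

-0.302

Mean ȳ = (9 + 7 − 13 + 3 + 4 − 17 + 6 + 2 − 8 + 12 + 9)/11 = 1.2727
Numerator Σ_{t=1}^{9}(y_t−ȳ)(y_{t+2}−ȳ) = -278.9669
Denominator Σ(y_t−ȳ)² = 924.1818
r_2 = -278.9669 / 924.1818 = -0.302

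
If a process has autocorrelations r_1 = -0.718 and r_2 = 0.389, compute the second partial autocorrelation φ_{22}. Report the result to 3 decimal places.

-0.261

φ_{22} = (r_2 − r_1²) / (1 − r_1²)
r_1² = (-0.718)² = 0.515524
Numerator = 0.389 − 0.5155 = -0.1265; denominator = 1 − 0.5155 = 0.4845
φ_{22} = -0.1265 / 0.4845 = -0.261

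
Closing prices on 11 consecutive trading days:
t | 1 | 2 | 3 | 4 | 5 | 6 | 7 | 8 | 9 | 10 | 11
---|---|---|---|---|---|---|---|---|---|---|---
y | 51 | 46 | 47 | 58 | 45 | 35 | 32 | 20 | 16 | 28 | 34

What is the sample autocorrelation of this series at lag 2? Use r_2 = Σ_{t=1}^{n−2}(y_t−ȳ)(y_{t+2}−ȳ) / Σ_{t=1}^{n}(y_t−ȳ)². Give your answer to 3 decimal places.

0.396

Mean ȳ = (51 + 46 + 47 + 58 + 45 + 35 + 32 + 20 + 16 + 28 + 34)/11 = 37.4545
Numerator Σ_{t=1}^{9}(y_t−ȳ)(y_{t+2}−ȳ) = 684.3140
Denominator Σ(y_t−ȳ)² = 1728.7273
r_2 = 684.3140 / 1728.7273 = 0.396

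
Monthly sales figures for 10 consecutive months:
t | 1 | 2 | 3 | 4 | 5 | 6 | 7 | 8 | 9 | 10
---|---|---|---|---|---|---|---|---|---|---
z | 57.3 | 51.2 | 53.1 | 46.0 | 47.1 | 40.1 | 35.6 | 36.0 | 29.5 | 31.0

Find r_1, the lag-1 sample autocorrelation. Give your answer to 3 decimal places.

0.668

Mean z̄ = (57.3 + 51.2 + 53.1 + 46.0 + 47.1 + 40.1 + 35.6 + 36.0 + 29.5 + 31.0)/10 = 42.6900
Numerator Σ_{t=1}^{9}(z_t−z̄)(z_{t+1}−z̄) = 558.7799
Denominator Σ(z_t−z̄)² = 837.0090
r_1 = 558.7799 / 837.0090 = 0.668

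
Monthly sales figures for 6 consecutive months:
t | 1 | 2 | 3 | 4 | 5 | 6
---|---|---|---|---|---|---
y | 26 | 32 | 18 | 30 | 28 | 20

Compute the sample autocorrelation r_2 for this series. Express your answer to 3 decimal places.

-0.113

Mean ȳ = (26 + 32 + 18 + 30 + 28 + 20)/6 = 25.6667
Deviations from mean: 0.3333, 6.3333, -7.6667, 4.3333, 2.3333, -5.6667
Σ(y_t−ȳ)(y_{t+2}−ȳ) = (-2.5556) + (27.4444) + (-17.8889) + (-24.5556) = -17.5556
Denominator Σ(y_t−ȳ)² = 155.3333
r_2 = -17.5556 / 155.3333 = -0.113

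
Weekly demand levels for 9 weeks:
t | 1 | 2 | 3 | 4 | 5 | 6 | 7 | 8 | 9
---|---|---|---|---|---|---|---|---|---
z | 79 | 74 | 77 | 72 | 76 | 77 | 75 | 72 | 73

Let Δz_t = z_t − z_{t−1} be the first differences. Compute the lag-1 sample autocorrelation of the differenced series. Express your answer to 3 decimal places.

-0.550

First differences Δz: -5, 3, -5, 4, 1, -2, -3, 1
Mean of differences = -0.7500
Numerator Σ(Δz_t−Δz̄)(Δz_{t+1}−Δz̄) = -47.0625
Denominator Σ(Δz_t−Δz̄)² = 85.5000
r_1(Δz) = -47.0625 / 85.5000 = -0.550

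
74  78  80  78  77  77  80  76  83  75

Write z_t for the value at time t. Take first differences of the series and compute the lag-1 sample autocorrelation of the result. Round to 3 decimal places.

First differences Δz: 4, 2, -2, -1, 0, 3, -4, 7, -8
Mean of differences = 0.1111
Numerator Σ(Δz_t−Δz̄)(Δz_{t+1}−Δz̄) = -90.5679
Denominator Σ(Δz_t−Δz̄)² = 162.8889
r_1(Δz) = -90.5679 / 162.8889 = -0.556

-0.556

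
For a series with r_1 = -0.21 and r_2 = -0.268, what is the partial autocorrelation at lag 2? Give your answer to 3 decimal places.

φ_{22} = (r_2 − r_1²) / (1 − r_1²)
r_1² = (-0.21)² = 0.0441
Numerator = -0.268 − 0.0441 = -0.3121; denominator = 1 − 0.0441 = 0.9559
φ_{22} = -0.3121 / 0.9559 = -0.326

-0.326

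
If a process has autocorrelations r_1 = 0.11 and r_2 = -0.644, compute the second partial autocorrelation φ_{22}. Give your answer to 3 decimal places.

φ_{22} = (r_2 − r_1²) / (1 − r_1²)
r_1² = (0.11)² = 0.0121
Numerator = -0.644 − 0.0121 = -0.6561; denominator = 1 − 0.0121 = 0.9879
φ_{22} = -0.6561 / 0.9879 = -0.664

-0.664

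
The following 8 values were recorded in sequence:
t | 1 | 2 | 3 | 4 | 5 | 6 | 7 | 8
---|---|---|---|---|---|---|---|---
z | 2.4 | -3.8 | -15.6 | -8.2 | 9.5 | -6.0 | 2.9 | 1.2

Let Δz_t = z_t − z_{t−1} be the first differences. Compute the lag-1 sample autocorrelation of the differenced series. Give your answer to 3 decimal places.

First differences Δz: -6.2, -11.8, 7.4, 17.7, -15.5, 8.9, -1.7
Mean of differences = -0.1714
Numerator Σ(Δz_t−Δz̄)(Δz_{t+1}−Δz̄) = -309.4908
Denominator Σ(Δz_t−Δz̄)² = 867.8743
r_1(Δz) = -309.4908 / 867.8743 = -0.357

-0.357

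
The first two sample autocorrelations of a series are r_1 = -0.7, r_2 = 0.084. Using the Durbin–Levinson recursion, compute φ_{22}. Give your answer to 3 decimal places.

-0.796

φ_{22} = (r_2 − r_1²) / (1 − r_1²)
r_1² = (-0.7)² = 0.49
Numerator = 0.084 − 0.4900 = -0.4060; denominator = 1 − 0.4900 = 0.5100
φ_{22} = -0.4060 / 0.5100 = -0.796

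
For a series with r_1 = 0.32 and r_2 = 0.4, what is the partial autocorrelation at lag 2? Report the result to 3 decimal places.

φ_{22} = (r_2 − r_1²) / (1 − r_1²)
r_1² = (0.32)² = 0.1024
Numerator = 0.4 − 0.1024 = 0.2976; denominator = 1 − 0.1024 = 0.8976
φ_{22} = 0.2976 / 0.8976 = 0.332

0.332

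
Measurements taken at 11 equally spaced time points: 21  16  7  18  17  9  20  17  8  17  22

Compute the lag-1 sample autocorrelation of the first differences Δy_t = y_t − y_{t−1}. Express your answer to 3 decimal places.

First differences Δy: -5, -9, 11, -1, -8, 11, -3, -9, 9, 5
Mean of differences = 0.1000
Numerator Σ(Δy_t−Δȳ)(Δy_{t+1}−Δȳ) = -187.1100
Denominator Σ(Δy_t−Δȳ)² = 608.9000
r_1(Δy) = -187.1100 / 608.9000 = -0.307

-0.307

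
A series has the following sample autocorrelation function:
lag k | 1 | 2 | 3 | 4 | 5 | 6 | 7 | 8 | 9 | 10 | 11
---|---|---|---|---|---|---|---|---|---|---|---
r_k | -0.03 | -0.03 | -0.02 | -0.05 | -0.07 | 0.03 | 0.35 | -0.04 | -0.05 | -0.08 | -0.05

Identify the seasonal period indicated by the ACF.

The largest autocorrelation is r_7 = 0.35; the remaining lags stay at or below 0.03.
The dominant spike at lag 7 indicates a seasonal period of 7.

7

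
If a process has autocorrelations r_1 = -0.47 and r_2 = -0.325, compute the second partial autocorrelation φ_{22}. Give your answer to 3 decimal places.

φ_{22} = (r_2 − r_1²) / (1 − r_1²)
r_1² = (-0.47)² = 0.2209
Numerator = -0.325 − 0.2209 = -0.5459; denominator = 1 − 0.2209 = 0.7791
φ_{22} = -0.5459 / 0.7791 = -0.701

-0.701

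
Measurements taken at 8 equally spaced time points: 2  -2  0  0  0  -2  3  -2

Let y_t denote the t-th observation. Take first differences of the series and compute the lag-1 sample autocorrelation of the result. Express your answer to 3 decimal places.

First differences Δy: -4, 2, 0, 0, -2, 5, -5
Mean of differences = -0.5714
Numerator Σ(Δy_t−Δȳ)(Δy_{t+1}−Δȳ) = -40.4694
Denominator Σ(Δy_t−Δȳ)² = 71.7143
r_1(Δy) = -40.4694 / 71.7143 = -0.564

-0.564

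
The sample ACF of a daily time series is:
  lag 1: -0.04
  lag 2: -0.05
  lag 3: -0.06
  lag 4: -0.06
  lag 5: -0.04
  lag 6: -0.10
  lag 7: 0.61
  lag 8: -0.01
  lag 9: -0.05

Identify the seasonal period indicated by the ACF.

7

The largest autocorrelation is r_7 = 0.61; the remaining lags stay at or below -0.01.
The dominant spike at lag 7 indicates a seasonal period of 7.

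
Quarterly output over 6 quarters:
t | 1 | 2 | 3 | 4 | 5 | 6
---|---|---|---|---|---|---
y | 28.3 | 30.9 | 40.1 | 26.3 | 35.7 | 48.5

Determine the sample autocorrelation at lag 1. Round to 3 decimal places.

-0.100

Mean ȳ = (28.3 + 30.9 + 40.1 + 26.3 + 35.7 + 48.5)/6 = 34.9667
Numerator Σ_{t=1}^{5}(y_t−ȳ)(y_{t+1}−ȳ) = -34.6844
Denominator Σ(y_t−ȳ)² = 346.1333
r_1 = -34.6844 / 346.1333 = -0.100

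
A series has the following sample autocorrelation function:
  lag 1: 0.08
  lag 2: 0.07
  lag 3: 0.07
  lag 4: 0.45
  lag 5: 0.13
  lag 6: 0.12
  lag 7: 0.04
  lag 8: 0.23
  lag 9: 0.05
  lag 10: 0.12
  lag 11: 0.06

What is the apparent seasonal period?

4

The largest autocorrelation is r_4 = 0.45, with a weaker echo at lag 8 (0.23); the remaining lags stay at or below 0.13.
The dominant spike at lag 4 indicates a seasonal period of 4.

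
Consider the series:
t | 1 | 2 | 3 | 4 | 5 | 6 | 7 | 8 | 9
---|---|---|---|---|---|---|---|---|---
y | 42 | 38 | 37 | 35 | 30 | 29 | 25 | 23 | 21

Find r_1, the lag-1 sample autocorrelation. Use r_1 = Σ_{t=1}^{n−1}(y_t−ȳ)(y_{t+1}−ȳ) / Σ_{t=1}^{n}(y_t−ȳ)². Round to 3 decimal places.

0.658

Mean ȳ = (42 + 38 + 37 + 35 + 30 + 29 + 25 + 23 + 21)/9 = 31.1111
Numerator Σ_{t=1}^{8}(y_t−ȳ)(y_{t+1}−ȳ) = 280.9877
Denominator Σ(y_t−ȳ)² = 426.8889
r_1 = 280.9877 / 426.8889 = 0.658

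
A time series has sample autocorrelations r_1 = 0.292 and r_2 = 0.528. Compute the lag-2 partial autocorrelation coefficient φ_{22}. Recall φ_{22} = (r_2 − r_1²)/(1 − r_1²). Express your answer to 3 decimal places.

0.484

φ_{22} = (r_2 − r_1²) / (1 − r_1²)
r_1² = (0.292)² = 0.085264
Numerator = 0.528 − 0.0853 = 0.4427; denominator = 1 − 0.0853 = 0.9147
φ_{22} = 0.4427 / 0.9147 = 0.484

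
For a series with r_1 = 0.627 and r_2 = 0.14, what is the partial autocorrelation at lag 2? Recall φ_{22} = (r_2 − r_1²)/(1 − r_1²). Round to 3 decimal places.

φ_{22} = (r_2 − r_1²) / (1 − r_1²)
r_1² = (0.627)² = 0.393129
Numerator = 0.14 − 0.3931 = -0.2531; denominator = 1 − 0.3931 = 0.6069
φ_{22} = -0.2531 / 0.6069 = -0.417

-0.417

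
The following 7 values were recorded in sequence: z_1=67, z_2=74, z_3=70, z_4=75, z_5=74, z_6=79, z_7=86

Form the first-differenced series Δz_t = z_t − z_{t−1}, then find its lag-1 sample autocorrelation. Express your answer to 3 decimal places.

First differences Δz: 7, -4, 5, -1, 5, 7
Mean of differences = 3.1667
Numerator Σ(Δz_t−Δz̄)(Δz_{t+1}−Δz̄) = -48.8611
Denominator Σ(Δz_t−Δz̄)² = 104.8333
r_1(Δz) = -48.8611 / 104.8333 = -0.466

-0.466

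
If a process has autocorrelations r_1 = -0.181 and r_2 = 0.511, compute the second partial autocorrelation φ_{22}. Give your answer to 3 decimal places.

0.494

φ_{22} = (r_2 − r_1²) / (1 − r_1²)
r_1² = (-0.181)² = 0.032761
Numerator = 0.511 − 0.0328 = 0.4782; denominator = 1 − 0.0328 = 0.9672
φ_{22} = 0.4782 / 0.9672 = 0.494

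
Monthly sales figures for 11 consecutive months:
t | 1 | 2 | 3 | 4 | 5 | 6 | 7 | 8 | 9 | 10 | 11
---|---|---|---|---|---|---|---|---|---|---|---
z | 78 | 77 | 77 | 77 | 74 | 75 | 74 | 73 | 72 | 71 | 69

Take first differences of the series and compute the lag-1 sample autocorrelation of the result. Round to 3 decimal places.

-0.478

First differences Δz: -1, 0, 0, -3, 1, -1, -1, -1, -1, -2
Mean of differences = -0.9000
Numerator Σ(Δz_t−Δz̄)(Δz_{t+1}−Δz̄) = -5.2100
Denominator Σ(Δz_t−Δz̄)² = 10.9000
r_1(Δz) = -5.2100 / 10.9000 = -0.478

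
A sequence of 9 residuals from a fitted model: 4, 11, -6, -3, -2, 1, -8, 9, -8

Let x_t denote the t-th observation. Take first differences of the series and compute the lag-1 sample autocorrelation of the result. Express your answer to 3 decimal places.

-0.640

First differences Δx: 7, -17, 3, 1, 3, -9, 17, -17
Mean of differences = -1.5000
Numerator Σ(Δx_t−Δx̄)(Δx_{t+1}−Δx̄) = -638.2500
Denominator Σ(Δx_t−Δx̄)² = 998.0000
r_1(Δx) = -638.2500 / 998.0000 = -0.640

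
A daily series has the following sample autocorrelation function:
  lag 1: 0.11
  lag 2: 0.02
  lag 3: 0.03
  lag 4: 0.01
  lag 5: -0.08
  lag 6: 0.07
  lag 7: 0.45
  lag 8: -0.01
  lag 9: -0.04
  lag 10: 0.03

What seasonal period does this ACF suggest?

7

The largest autocorrelation is r_7 = 0.45; the remaining lags stay at or below 0.11.
The dominant spike at lag 7 indicates a seasonal period of 7.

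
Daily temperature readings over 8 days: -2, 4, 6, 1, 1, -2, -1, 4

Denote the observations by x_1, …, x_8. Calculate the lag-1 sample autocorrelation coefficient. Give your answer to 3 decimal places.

Mean x̄ = (-2 + 4 + 6 + 1 + 1 − 2 − 1 + 4)/8 = 1.3750
Deviations from mean: -3.3750, 2.6250, 4.6250, -0.3750, -0.3750, -3.3750, -2.3750, 2.6250
Numerator Σ_{t=1}^{7}(x_t−x̄)(x_{t+1}−x̄) = 4.7344
Denominator Σ(x_t−x̄)² = 63.8750
r_1 = 4.7344 / 63.8750 = 0.074

0.074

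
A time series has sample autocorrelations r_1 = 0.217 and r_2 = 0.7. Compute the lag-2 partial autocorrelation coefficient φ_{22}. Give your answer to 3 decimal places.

φ_{22} = (r_2 − r_1²) / (1 − r_1²)
r_1² = (0.217)² = 0.047089
Numerator = 0.7 − 0.0471 = 0.6529; denominator = 1 − 0.0471 = 0.9529
φ_{22} = 0.6529 / 0.9529 = 0.685

0.685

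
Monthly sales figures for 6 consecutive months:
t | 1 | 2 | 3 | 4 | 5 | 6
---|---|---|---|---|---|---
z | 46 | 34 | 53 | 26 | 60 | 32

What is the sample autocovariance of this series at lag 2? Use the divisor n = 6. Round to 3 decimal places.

Mean z̄ = (46 + 34 + 53 + 26 + 60 + 32)/6 = 41.8333
Σ_{t=1}^{4}(z_t−z̄)(z_{t+2}−z̄) = 529.1111
γ_2 = 529.1111 / 6 = 88.185

88.185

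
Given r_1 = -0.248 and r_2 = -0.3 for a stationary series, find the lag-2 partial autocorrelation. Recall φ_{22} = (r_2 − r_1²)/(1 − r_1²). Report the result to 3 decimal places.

φ_{22} = (r_2 − r_1²) / (1 − r_1²)
r_1² = (-0.248)² = 0.061504
Numerator = -0.3 − 0.0615 = -0.3615; denominator = 1 − 0.0615 = 0.9385
φ_{22} = -0.3615 / 0.9385 = -0.385

-0.385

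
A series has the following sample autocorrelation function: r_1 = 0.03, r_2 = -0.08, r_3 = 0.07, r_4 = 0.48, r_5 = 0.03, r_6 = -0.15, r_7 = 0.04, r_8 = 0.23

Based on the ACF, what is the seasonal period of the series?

The largest autocorrelation is r_4 = 0.48, with a weaker echo at lag 8 (0.23); the remaining lags stay at or below 0.07.
The dominant spike at lag 4 indicates a seasonal period of 4.

4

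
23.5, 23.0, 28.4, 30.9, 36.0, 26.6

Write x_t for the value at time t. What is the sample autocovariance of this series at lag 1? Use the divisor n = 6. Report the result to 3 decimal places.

5.539

Mean x̄ = (23.5 + 23.0 + 28.4 + 30.9 + 36.0 + 26.6)/6 = 28.0667
Deviations: -4.5667, -5.0667, 0.3333, 2.8333, 7.9333, -1.4667
Σ_{t=1}^{5}(x_t−x̄)(x_{t+1}−x̄) = 33.2356
γ_1 = 33.2356 / 6 = 5.539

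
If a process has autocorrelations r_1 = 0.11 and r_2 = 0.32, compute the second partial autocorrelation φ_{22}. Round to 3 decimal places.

φ_{22} = (r_2 − r_1²) / (1 − r_1²)
r_1² = (0.11)² = 0.0121
Numerator = 0.32 − 0.0121 = 0.3079; denominator = 1 − 0.0121 = 0.9879
φ_{22} = 0.3079 / 0.9879 = 0.312

0.312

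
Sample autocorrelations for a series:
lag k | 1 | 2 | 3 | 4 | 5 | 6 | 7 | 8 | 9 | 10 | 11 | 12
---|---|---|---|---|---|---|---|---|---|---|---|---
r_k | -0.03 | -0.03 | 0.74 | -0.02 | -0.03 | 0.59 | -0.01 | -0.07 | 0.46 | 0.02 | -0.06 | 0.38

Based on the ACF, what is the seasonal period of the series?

The largest autocorrelation is r_3 = 0.74, with weaker echoes at lags 6 (0.59), 9 (0.46) and 12 (0.38); the remaining lags stay at or below 0.02.
The dominant spike at lag 3 indicates a seasonal period of 3.

3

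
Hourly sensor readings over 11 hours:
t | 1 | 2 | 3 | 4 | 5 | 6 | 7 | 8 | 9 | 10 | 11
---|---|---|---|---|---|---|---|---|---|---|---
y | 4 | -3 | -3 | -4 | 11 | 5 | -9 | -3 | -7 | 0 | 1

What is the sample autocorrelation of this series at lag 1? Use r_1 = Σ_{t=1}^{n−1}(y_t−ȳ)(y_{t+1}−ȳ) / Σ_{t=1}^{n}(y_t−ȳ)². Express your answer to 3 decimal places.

0.039

Mean ȳ = (4 − 3 − 3 − 4 + 11 + 5 − 9 − 3 − 7 + 0 + 1)/11 = -0.7273
Numerator Σ_{t=1}^{10}(y_t−ȳ)(y_{t+1}−ȳ) = 13.0165
Denominator Σ(y_t−ȳ)² = 330.1818
r_1 = 13.0165 / 330.1818 = 0.039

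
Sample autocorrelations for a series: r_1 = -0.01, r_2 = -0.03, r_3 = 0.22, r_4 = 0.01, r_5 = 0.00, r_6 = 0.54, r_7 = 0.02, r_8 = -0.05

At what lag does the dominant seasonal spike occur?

6

The largest autocorrelation is r_6 = 0.54; the remaining lags stay at or below 0.22.
The dominant spike at lag 6 indicates a seasonal period of 6.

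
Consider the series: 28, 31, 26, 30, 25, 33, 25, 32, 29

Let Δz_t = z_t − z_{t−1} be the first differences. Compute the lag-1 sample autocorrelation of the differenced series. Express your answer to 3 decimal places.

First differences Δz: 3, -5, 4, -5, 8, -8, 7, -3
Mean of differences = 0.1250
Numerator Σ(Δz_t−Δz̄)(Δz_{t+1}−Δz̄) = -236.1406
Denominator Σ(Δz_t−Δz̄)² = 260.8750
r_1(Δz) = -236.1406 / 260.8750 = -0.905

-0.905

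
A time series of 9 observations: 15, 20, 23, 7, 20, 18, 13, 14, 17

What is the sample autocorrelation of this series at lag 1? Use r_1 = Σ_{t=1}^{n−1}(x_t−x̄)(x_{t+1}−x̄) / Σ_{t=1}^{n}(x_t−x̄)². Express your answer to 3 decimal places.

Mean x̄ = (15 + 20 + 23 + 7 + 20 + 18 + 13 + 14 + 17)/9 = 16.3333
Numerator Σ_{t=1}^{8}(x_t−x̄)(x_{t+1}−x̄) = -70.1111
Denominator Σ(x_t−x̄)² = 180.0000
r_1 = -70.1111 / 180.0000 = -0.390

-0.390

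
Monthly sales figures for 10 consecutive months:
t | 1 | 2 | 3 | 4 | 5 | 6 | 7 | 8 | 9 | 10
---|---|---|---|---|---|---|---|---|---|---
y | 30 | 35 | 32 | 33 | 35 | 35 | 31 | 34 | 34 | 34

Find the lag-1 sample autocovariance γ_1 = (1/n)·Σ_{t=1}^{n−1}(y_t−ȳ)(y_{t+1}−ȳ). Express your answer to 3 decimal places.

Mean ȳ = (30 + 35 + 32 + 33 + 35 + 35 + 31 + 34 + 34 + 34)/10 = 33.3000
Σ_{t=1}^{9}(y_t−ȳ)(y_{t+1}−ȳ) = -9.5900
γ_1 = -9.5900 / 10 = -0.959

-0.959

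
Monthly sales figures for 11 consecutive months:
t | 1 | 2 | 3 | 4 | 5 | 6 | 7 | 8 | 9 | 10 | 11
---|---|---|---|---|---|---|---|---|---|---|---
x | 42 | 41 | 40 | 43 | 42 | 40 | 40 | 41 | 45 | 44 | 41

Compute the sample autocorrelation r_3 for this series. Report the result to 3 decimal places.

Mean x̄ = (42 + 41 + 40 + 43 + 42 + 40 + 40 + 41 + 45 + 44 + 41)/11 = 41.7273
Numerator Σ_{t=1}^{8}(x_t−x̄)(x_{t+3}−x̄) = -8.3140
Denominator Σ(x_t−x̄)² = 28.1818
r_3 = -8.3140 / 28.1818 = -0.295

-0.295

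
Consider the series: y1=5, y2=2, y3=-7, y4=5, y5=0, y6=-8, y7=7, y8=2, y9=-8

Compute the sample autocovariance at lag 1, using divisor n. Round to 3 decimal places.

Mean ȳ = (5 + 2 − 7 + 5 + 0 − 8 + 7 + 2 − 8)/9 = -0.2222
Σ_{t=1}^{8}(y_t−ȳ)(y_{t+1}−ȳ) = -96.8272
γ_1 = -96.8272 / 9 = -10.759

-10.759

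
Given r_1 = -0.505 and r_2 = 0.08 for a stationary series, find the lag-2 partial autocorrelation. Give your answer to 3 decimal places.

-0.235

φ_{22} = (r_2 − r_1²) / (1 − r_1²)
r_1² = (-0.505)² = 0.255025
Numerator = 0.08 − 0.2550 = -0.1750; denominator = 1 − 0.2550 = 0.7450
φ_{22} = -0.1750 / 0.7450 = -0.235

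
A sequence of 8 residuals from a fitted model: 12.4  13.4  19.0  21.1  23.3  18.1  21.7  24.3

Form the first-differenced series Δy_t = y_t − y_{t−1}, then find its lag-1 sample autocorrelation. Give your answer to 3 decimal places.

First differences Δy: 1.0, 5.6, 2.1, 2.2, -5.2, 3.6, 2.6
Mean of differences = 1.7000
Numerator Σ(Δy_t−Δȳ)(Δy_{t+1}−Δȳ) = -15.8200
Denominator Σ(Δy_t−Δȳ)² = 68.1400
r_1(Δy) = -15.8200 / 68.1400 = -0.232

-0.232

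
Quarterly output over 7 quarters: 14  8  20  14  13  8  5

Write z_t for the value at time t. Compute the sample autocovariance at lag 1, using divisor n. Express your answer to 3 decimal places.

Mean z̄ = (14 + 8 + 20 + 14 + 13 + 8 + 5)/7 = 11.7143
Σ_{t=1}^{6}(z_t−z̄)(z_{t+1}−z̄) = 2.7755
γ_1 = 2.7755 / 7 = 0.397

0.397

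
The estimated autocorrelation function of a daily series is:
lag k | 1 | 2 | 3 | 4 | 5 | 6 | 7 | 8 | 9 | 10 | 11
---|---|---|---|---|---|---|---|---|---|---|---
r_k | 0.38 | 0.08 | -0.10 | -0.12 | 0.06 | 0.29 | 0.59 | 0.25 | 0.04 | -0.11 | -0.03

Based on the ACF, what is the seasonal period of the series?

The largest autocorrelation is r_7 = 0.59; the remaining lags stay at or below 0.38. The elevated value at lag 1 (0.38), dropping to 0.08 at lag 2, reflects decaying short-term dependence rather than seasonality.
The dominant spike at lag 7 indicates a seasonal period of 7.

7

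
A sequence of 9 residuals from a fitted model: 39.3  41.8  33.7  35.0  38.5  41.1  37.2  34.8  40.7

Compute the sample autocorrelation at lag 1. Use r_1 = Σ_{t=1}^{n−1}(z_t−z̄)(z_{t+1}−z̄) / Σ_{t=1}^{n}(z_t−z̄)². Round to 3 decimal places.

Mean z̄ = (39.3 + 41.8 + 33.7 + 35.0 + 38.5 + 41.1 + 37.2 + 34.8 + 40.7)/9 = 38.0111
Numerator Σ_{t=1}^{8}(z_t−z̄)(z_{t+1}−z̄) = -6.9668
Denominator Σ(z_t−z̄)² = 71.6489
r_1 = -6.9668 / 71.6489 = -0.097

-0.097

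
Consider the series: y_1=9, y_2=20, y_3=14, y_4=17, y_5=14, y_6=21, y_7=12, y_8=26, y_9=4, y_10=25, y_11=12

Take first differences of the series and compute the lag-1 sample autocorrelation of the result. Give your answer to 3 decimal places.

First differences Δy: 11, -6, 3, -3, 7, -9, 14, -22, 21, -13
Mean of differences = 0.3000
Numerator Σ(Δy_t−Δȳ)(Δy_{t+1}−Δȳ) = -1347.5900
Denominator Σ(Δy_t−Δȳ)² = 1594.1000
r_1(Δy) = -1347.5900 / 1594.1000 = -0.845

-0.845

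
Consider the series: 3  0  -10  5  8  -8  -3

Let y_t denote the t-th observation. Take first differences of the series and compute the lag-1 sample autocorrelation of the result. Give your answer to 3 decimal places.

-0.343

First differences Δy: -3, -10, 15, 3, -16, 5
Mean of differences = -1.0000
Numerator Σ(Δy_t−Δȳ)(Δy_{t+1}−Δȳ) = -212.0000
Denominator Σ(Δy_t−Δȳ)² = 618.0000
r_1(Δy) = -212.0000 / 618.0000 = -0.343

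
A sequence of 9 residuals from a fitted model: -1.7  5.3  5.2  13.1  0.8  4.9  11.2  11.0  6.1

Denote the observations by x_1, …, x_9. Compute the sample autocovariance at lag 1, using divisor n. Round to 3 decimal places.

Mean x̄ = (-1.7 + 5.3 + 5.2 + 13.1 + 0.8 + 4.9 + 11.2 + 11.0 + 6.1)/9 = 6.2111
Σ_{t=1}^{8}(x_t−x̄)(x_{t+1}−x̄) = -12.2001
γ_1 = -12.2001 / 9 = -1.356

-1.356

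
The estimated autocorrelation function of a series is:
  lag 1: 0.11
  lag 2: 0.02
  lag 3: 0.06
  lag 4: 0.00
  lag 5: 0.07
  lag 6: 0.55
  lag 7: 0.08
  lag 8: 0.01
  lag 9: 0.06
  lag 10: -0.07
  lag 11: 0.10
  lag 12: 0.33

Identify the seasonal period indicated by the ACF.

6

The largest autocorrelation is r_6 = 0.55, with a weaker echo at lag 12 (0.33); the remaining lags stay at or below 0.11.
The dominant spike at lag 6 indicates a seasonal period of 6.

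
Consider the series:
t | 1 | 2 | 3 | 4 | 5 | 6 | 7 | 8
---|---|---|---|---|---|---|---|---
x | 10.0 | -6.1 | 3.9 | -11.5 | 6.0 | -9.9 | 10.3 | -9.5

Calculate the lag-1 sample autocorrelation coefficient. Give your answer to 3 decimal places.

Mean x̄ = (10.0 − 6.1 + 3.9 − 11.5 + 6.0 − 9.9 + 10.3 − 9.5)/8 = -0.8500
Deviations from mean: 10.8500, -5.2500, 4.7500, -10.6500, 6.8500, -9.0500, 11.1500, -8.6500
Numerator Σ_{t=1}^{7}(x_t−x̄)(x_{t+1}−x̄) = -464.7875
Denominator Σ(x_t−x̄)² = 609.2400
r_1 = -464.7875 / 609.2400 = -0.763

-0.763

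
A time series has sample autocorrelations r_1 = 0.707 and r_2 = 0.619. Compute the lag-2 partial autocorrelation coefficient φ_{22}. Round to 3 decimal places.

φ_{22} = (r_2 − r_1²) / (1 − r_1²)
r_1² = (0.707)² = 0.499849
Numerator = 0.619 − 0.4998 = 0.1192; denominator = 1 − 0.4998 = 0.5002
φ_{22} = 0.1192 / 0.5002 = 0.238

0.238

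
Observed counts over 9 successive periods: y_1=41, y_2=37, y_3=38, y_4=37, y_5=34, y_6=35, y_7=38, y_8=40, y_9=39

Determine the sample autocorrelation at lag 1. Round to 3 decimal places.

Mean ȳ = (41 + 37 + 38 + 37 + 34 + 35 + 38 + 40 + 39)/9 = 37.6667
Numerator Σ_{t=1}^{8}(y_t−ȳ)(y_{t+1}−ȳ) = 12.5556
Denominator Σ(y_t−ȳ)² = 40.0000
r_1 = 12.5556 / 40.0000 = 0.314

0.314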